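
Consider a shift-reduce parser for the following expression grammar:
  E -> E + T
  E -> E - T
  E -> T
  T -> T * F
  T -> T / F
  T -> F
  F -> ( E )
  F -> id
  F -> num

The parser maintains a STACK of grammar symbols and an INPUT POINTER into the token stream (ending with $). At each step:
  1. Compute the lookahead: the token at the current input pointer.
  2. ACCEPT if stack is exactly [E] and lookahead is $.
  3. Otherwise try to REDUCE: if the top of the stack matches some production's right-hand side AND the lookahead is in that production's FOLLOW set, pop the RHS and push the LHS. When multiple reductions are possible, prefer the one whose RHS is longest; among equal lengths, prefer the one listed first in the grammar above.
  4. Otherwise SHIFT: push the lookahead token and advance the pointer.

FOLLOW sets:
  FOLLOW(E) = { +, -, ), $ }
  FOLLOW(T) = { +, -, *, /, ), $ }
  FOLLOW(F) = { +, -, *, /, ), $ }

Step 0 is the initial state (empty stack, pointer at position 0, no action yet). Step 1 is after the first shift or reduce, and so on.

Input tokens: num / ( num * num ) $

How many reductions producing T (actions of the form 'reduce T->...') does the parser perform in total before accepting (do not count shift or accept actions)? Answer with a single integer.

Step 1: shift num. Stack=[num] ptr=1 lookahead=/ remaining=[/ ( num * num ) $]
Step 2: reduce F->num. Stack=[F] ptr=1 lookahead=/ remaining=[/ ( num * num ) $]
Step 3: reduce T->F. Stack=[T] ptr=1 lookahead=/ remaining=[/ ( num * num ) $]
Step 4: shift /. Stack=[T /] ptr=2 lookahead=( remaining=[( num * num ) $]
Step 5: shift (. Stack=[T / (] ptr=3 lookahead=num remaining=[num * num ) $]
Step 6: shift num. Stack=[T / ( num] ptr=4 lookahead=* remaining=[* num ) $]
Step 7: reduce F->num. Stack=[T / ( F] ptr=4 lookahead=* remaining=[* num ) $]
Step 8: reduce T->F. Stack=[T / ( T] ptr=4 lookahead=* remaining=[* num ) $]
Step 9: shift *. Stack=[T / ( T *] ptr=5 lookahead=num remaining=[num ) $]
Step 10: shift num. Stack=[T / ( T * num] ptr=6 lookahead=) remaining=[) $]
Step 11: reduce F->num. Stack=[T / ( T * F] ptr=6 lookahead=) remaining=[) $]
Step 12: reduce T->T * F. Stack=[T / ( T] ptr=6 lookahead=) remaining=[) $]
Step 13: reduce E->T. Stack=[T / ( E] ptr=6 lookahead=) remaining=[) $]
Step 14: shift ). Stack=[T / ( E )] ptr=7 lookahead=$ remaining=[$]
Step 15: reduce F->( E ). Stack=[T / F] ptr=7 lookahead=$ remaining=[$]
Step 16: reduce T->T / F. Stack=[T] ptr=7 lookahead=$ remaining=[$]
Step 17: reduce E->T. Stack=[E] ptr=7 lookahead=$ remaining=[$]
Step 18: accept. Stack=[E] ptr=7 lookahead=$ remaining=[$]

Answer: 4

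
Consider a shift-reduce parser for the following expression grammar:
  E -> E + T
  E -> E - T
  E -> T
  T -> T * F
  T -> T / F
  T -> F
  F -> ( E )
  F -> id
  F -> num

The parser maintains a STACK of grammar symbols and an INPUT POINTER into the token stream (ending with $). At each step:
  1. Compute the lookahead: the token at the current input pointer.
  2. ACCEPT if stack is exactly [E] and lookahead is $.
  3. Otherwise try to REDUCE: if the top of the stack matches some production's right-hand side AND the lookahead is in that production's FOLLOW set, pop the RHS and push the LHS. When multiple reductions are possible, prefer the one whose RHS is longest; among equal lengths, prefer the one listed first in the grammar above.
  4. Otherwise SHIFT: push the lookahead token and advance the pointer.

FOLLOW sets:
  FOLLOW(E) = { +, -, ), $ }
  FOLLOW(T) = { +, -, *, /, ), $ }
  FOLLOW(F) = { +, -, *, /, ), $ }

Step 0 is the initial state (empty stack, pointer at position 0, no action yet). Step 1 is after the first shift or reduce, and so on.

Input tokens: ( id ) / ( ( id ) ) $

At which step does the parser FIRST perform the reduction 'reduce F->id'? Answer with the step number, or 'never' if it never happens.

Answer: 3

Derivation:
Step 1: shift (. Stack=[(] ptr=1 lookahead=id remaining=[id ) / ( ( id ) ) $]
Step 2: shift id. Stack=[( id] ptr=2 lookahead=) remaining=[) / ( ( id ) ) $]
Step 3: reduce F->id. Stack=[( F] ptr=2 lookahead=) remaining=[) / ( ( id ) ) $]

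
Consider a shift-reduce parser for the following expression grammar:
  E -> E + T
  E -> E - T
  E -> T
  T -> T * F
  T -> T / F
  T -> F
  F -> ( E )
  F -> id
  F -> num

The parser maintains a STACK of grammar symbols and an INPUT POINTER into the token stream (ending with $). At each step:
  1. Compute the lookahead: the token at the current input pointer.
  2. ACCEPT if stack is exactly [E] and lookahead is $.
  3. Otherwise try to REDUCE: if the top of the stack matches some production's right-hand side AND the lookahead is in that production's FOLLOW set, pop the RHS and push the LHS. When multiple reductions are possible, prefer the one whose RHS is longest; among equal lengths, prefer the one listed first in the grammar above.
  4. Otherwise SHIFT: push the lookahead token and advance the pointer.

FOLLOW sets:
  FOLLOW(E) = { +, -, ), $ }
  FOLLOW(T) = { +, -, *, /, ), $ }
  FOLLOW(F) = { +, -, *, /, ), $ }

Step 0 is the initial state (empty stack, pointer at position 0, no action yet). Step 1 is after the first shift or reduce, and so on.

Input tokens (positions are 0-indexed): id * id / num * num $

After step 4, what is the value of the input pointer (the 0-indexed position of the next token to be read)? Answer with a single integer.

Step 1: shift id. Stack=[id] ptr=1 lookahead=* remaining=[* id / num * num $]
Step 2: reduce F->id. Stack=[F] ptr=1 lookahead=* remaining=[* id / num * num $]
Step 3: reduce T->F. Stack=[T] ptr=1 lookahead=* remaining=[* id / num * num $]
Step 4: shift *. Stack=[T *] ptr=2 lookahead=id remaining=[id / num * num $]

Answer: 2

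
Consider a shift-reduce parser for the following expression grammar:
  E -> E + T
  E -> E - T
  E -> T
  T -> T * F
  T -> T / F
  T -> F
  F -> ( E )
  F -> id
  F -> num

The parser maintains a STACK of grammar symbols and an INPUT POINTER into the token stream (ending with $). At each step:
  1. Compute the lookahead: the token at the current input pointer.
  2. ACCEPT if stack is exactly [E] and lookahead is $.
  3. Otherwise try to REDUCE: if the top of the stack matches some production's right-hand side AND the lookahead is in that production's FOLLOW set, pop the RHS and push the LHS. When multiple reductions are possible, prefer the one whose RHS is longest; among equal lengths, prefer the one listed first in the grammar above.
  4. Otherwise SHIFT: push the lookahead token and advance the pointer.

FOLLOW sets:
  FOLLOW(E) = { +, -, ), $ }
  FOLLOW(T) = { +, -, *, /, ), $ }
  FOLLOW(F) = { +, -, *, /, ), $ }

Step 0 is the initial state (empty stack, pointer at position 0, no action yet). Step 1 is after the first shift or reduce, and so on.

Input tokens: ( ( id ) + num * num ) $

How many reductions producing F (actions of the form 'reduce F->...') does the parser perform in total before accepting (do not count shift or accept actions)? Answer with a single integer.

Answer: 5

Derivation:
Step 1: shift (. Stack=[(] ptr=1 lookahead=( remaining=[( id ) + num * num ) $]
Step 2: shift (. Stack=[( (] ptr=2 lookahead=id remaining=[id ) + num * num ) $]
Step 3: shift id. Stack=[( ( id] ptr=3 lookahead=) remaining=[) + num * num ) $]
Step 4: reduce F->id. Stack=[( ( F] ptr=3 lookahead=) remaining=[) + num * num ) $]
Step 5: reduce T->F. Stack=[( ( T] ptr=3 lookahead=) remaining=[) + num * num ) $]
Step 6: reduce E->T. Stack=[( ( E] ptr=3 lookahead=) remaining=[) + num * num ) $]
Step 7: shift ). Stack=[( ( E )] ptr=4 lookahead=+ remaining=[+ num * num ) $]
Step 8: reduce F->( E ). Stack=[( F] ptr=4 lookahead=+ remaining=[+ num * num ) $]
Step 9: reduce T->F. Stack=[( T] ptr=4 lookahead=+ remaining=[+ num * num ) $]
Step 10: reduce E->T. Stack=[( E] ptr=4 lookahead=+ remaining=[+ num * num ) $]
Step 11: shift +. Stack=[( E +] ptr=5 lookahead=num remaining=[num * num ) $]
Step 12: shift num. Stack=[( E + num] ptr=6 lookahead=* remaining=[* num ) $]
Step 13: reduce F->num. Stack=[( E + F] ptr=6 lookahead=* remaining=[* num ) $]
Step 14: reduce T->F. Stack=[( E + T] ptr=6 lookahead=* remaining=[* num ) $]
Step 15: shift *. Stack=[( E + T *] ptr=7 lookahead=num remaining=[num ) $]
Step 16: shift num. Stack=[( E + T * num] ptr=8 lookahead=) remaining=[) $]
Step 17: reduce F->num. Stack=[( E + T * F] ptr=8 lookahead=) remaining=[) $]
Step 18: reduce T->T * F. Stack=[( E + T] ptr=8 lookahead=) remaining=[) $]
Step 19: reduce E->E + T. Stack=[( E] ptr=8 lookahead=) remaining=[) $]
Step 20: shift ). Stack=[( E )] ptr=9 lookahead=$ remaining=[$]
Step 21: reduce F->( E ). Stack=[F] ptr=9 lookahead=$ remaining=[$]
Step 22: reduce T->F. Stack=[T] ptr=9 lookahead=$ remaining=[$]
Step 23: reduce E->T. Stack=[E] ptr=9 lookahead=$ remaining=[$]
Step 24: accept. Stack=[E] ptr=9 lookahead=$ remaining=[$]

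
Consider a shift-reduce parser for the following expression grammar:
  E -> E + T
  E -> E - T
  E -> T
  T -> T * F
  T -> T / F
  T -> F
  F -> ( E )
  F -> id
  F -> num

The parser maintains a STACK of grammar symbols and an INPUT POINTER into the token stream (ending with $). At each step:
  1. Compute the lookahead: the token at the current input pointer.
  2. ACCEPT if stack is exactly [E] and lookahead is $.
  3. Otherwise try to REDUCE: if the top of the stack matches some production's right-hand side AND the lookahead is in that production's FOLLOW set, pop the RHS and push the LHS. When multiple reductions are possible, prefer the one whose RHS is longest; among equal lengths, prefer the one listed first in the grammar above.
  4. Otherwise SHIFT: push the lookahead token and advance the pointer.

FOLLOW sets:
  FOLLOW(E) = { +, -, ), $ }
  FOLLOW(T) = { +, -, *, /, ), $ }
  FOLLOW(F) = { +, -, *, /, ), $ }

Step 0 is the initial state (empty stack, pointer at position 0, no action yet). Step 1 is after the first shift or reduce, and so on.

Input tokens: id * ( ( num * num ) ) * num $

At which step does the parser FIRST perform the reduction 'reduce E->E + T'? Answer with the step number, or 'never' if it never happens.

Step 1: shift id. Stack=[id] ptr=1 lookahead=* remaining=[* ( ( num * num ) ) * num $]
Step 2: reduce F->id. Stack=[F] ptr=1 lookahead=* remaining=[* ( ( num * num ) ) * num $]
Step 3: reduce T->F. Stack=[T] ptr=1 lookahead=* remaining=[* ( ( num * num ) ) * num $]
Step 4: shift *. Stack=[T *] ptr=2 lookahead=( remaining=[( ( num * num ) ) * num $]
Step 5: shift (. Stack=[T * (] ptr=3 lookahead=( remaining=[( num * num ) ) * num $]
Step 6: shift (. Stack=[T * ( (] ptr=4 lookahead=num remaining=[num * num ) ) * num $]
Step 7: shift num. Stack=[T * ( ( num] ptr=5 lookahead=* remaining=[* num ) ) * num $]
Step 8: reduce F->num. Stack=[T * ( ( F] ptr=5 lookahead=* remaining=[* num ) ) * num $]
Step 9: reduce T->F. Stack=[T * ( ( T] ptr=5 lookahead=* remaining=[* num ) ) * num $]
Step 10: shift *. Stack=[T * ( ( T *] ptr=6 lookahead=num remaining=[num ) ) * num $]
Step 11: shift num. Stack=[T * ( ( T * num] ptr=7 lookahead=) remaining=[) ) * num $]
Step 12: reduce F->num. Stack=[T * ( ( T * F] ptr=7 lookahead=) remaining=[) ) * num $]
Step 13: reduce T->T * F. Stack=[T * ( ( T] ptr=7 lookahead=) remaining=[) ) * num $]
Step 14: reduce E->T. Stack=[T * ( ( E] ptr=7 lookahead=) remaining=[) ) * num $]
Step 15: shift ). Stack=[T * ( ( E )] ptr=8 lookahead=) remaining=[) * num $]
Step 16: reduce F->( E ). Stack=[T * ( F] ptr=8 lookahead=) remaining=[) * num $]
Step 17: reduce T->F. Stack=[T * ( T] ptr=8 lookahead=) remaining=[) * num $]
Step 18: reduce E->T. Stack=[T * ( E] ptr=8 lookahead=) remaining=[) * num $]
Step 19: shift ). Stack=[T * ( E )] ptr=9 lookahead=* remaining=[* num $]
Step 20: reduce F->( E ). Stack=[T * F] ptr=9 lookahead=* remaining=[* num $]
Step 21: reduce T->T * F. Stack=[T] ptr=9 lookahead=* remaining=[* num $]
Step 22: shift *. Stack=[T *] ptr=10 lookahead=num remaining=[num $]
Step 23: shift num. Stack=[T * num] ptr=11 lookahead=$ remaining=[$]
Step 24: reduce F->num. Stack=[T * F] ptr=11 lookahead=$ remaining=[$]
Step 25: reduce T->T * F. Stack=[T] ptr=11 lookahead=$ remaining=[$]
Step 26: reduce E->T. Stack=[E] ptr=11 lookahead=$ remaining=[$]
Step 27: accept. Stack=[E] ptr=11 lookahead=$ remaining=[$]

Answer: never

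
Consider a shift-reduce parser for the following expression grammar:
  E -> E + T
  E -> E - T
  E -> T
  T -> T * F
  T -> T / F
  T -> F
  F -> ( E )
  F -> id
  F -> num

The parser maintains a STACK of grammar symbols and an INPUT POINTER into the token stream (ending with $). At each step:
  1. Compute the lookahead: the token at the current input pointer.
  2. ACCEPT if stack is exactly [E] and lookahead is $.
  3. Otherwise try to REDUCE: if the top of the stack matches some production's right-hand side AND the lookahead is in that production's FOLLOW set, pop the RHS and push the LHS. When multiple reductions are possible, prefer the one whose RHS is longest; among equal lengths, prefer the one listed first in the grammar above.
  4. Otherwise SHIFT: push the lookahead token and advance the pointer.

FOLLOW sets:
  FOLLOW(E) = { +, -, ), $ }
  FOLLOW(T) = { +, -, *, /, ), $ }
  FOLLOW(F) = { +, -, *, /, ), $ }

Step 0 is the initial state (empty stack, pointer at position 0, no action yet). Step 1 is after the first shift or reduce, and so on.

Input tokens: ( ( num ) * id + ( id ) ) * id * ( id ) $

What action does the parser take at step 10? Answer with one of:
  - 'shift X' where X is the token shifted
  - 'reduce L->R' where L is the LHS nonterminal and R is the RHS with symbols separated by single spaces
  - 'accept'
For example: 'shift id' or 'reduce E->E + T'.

Step 1: shift (. Stack=[(] ptr=1 lookahead=( remaining=[( num ) * id + ( id ) ) * id * ( id ) $]
Step 2: shift (. Stack=[( (] ptr=2 lookahead=num remaining=[num ) * id + ( id ) ) * id * ( id ) $]
Step 3: shift num. Stack=[( ( num] ptr=3 lookahead=) remaining=[) * id + ( id ) ) * id * ( id ) $]
Step 4: reduce F->num. Stack=[( ( F] ptr=3 lookahead=) remaining=[) * id + ( id ) ) * id * ( id ) $]
Step 5: reduce T->F. Stack=[( ( T] ptr=3 lookahead=) remaining=[) * id + ( id ) ) * id * ( id ) $]
Step 6: reduce E->T. Stack=[( ( E] ptr=3 lookahead=) remaining=[) * id + ( id ) ) * id * ( id ) $]
Step 7: shift ). Stack=[( ( E )] ptr=4 lookahead=* remaining=[* id + ( id ) ) * id * ( id ) $]
Step 8: reduce F->( E ). Stack=[( F] ptr=4 lookahead=* remaining=[* id + ( id ) ) * id * ( id ) $]
Step 9: reduce T->F. Stack=[( T] ptr=4 lookahead=* remaining=[* id + ( id ) ) * id * ( id ) $]
Step 10: shift *. Stack=[( T *] ptr=5 lookahead=id remaining=[id + ( id ) ) * id * ( id ) $]

Answer: shift *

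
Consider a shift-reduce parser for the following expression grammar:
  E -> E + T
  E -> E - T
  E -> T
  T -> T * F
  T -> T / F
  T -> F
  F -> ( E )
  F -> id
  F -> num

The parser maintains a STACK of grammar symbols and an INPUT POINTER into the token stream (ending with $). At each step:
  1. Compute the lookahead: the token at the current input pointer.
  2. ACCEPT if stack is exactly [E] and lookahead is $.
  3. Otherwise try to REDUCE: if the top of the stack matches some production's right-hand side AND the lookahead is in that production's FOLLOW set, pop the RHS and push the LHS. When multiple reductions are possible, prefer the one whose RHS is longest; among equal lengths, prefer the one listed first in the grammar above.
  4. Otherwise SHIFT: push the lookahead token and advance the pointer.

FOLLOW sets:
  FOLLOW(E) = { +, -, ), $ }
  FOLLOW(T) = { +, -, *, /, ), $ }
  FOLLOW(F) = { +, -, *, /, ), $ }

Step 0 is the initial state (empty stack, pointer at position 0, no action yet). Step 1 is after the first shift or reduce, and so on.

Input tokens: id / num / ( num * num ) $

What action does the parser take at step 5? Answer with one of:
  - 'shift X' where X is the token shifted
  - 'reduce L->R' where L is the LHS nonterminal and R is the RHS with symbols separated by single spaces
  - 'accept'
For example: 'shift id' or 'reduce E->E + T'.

Step 1: shift id. Stack=[id] ptr=1 lookahead=/ remaining=[/ num / ( num * num ) $]
Step 2: reduce F->id. Stack=[F] ptr=1 lookahead=/ remaining=[/ num / ( num * num ) $]
Step 3: reduce T->F. Stack=[T] ptr=1 lookahead=/ remaining=[/ num / ( num * num ) $]
Step 4: shift /. Stack=[T /] ptr=2 lookahead=num remaining=[num / ( num * num ) $]
Step 5: shift num. Stack=[T / num] ptr=3 lookahead=/ remaining=[/ ( num * num ) $]

Answer: shift num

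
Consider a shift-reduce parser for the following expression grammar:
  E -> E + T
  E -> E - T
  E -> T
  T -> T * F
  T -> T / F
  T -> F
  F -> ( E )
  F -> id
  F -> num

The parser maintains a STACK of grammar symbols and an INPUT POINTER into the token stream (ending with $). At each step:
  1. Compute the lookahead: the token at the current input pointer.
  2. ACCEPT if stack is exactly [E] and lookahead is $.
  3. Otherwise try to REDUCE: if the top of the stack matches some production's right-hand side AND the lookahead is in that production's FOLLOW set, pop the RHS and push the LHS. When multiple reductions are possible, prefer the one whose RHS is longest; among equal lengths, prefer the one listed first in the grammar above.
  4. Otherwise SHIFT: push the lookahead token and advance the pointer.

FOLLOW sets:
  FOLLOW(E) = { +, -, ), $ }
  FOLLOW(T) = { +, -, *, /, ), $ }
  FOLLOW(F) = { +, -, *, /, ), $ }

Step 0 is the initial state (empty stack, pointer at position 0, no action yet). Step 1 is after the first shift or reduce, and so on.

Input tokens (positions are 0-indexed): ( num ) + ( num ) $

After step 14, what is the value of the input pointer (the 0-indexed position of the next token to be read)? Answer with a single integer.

Step 1: shift (. Stack=[(] ptr=1 lookahead=num remaining=[num ) + ( num ) $]
Step 2: shift num. Stack=[( num] ptr=2 lookahead=) remaining=[) + ( num ) $]
Step 3: reduce F->num. Stack=[( F] ptr=2 lookahead=) remaining=[) + ( num ) $]
Step 4: reduce T->F. Stack=[( T] ptr=2 lookahead=) remaining=[) + ( num ) $]
Step 5: reduce E->T. Stack=[( E] ptr=2 lookahead=) remaining=[) + ( num ) $]
Step 6: shift ). Stack=[( E )] ptr=3 lookahead=+ remaining=[+ ( num ) $]
Step 7: reduce F->( E ). Stack=[F] ptr=3 lookahead=+ remaining=[+ ( num ) $]
Step 8: reduce T->F. Stack=[T] ptr=3 lookahead=+ remaining=[+ ( num ) $]
Step 9: reduce E->T. Stack=[E] ptr=3 lookahead=+ remaining=[+ ( num ) $]
Step 10: shift +. Stack=[E +] ptr=4 lookahead=( remaining=[( num ) $]
Step 11: shift (. Stack=[E + (] ptr=5 lookahead=num remaining=[num ) $]
Step 12: shift num. Stack=[E + ( num] ptr=6 lookahead=) remaining=[) $]
Step 13: reduce F->num. Stack=[E + ( F] ptr=6 lookahead=) remaining=[) $]
Step 14: reduce T->F. Stack=[E + ( T] ptr=6 lookahead=) remaining=[) $]

Answer: 6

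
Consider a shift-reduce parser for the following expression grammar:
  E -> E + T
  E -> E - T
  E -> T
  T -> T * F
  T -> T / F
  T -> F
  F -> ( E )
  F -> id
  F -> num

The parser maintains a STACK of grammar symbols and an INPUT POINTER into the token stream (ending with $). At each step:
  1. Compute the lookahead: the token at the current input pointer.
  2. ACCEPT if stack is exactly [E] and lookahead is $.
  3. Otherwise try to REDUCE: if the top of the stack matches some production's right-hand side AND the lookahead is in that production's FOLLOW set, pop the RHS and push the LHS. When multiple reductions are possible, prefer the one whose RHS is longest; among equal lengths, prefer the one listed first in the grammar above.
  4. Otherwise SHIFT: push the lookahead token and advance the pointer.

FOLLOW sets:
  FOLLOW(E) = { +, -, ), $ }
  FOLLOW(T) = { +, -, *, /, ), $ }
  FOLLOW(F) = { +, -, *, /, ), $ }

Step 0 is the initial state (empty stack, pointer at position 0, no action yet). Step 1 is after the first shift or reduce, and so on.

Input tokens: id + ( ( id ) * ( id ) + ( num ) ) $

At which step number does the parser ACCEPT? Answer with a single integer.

Answer: 39

Derivation:
Step 1: shift id. Stack=[id] ptr=1 lookahead=+ remaining=[+ ( ( id ) * ( id ) + ( num ) ) $]
Step 2: reduce F->id. Stack=[F] ptr=1 lookahead=+ remaining=[+ ( ( id ) * ( id ) + ( num ) ) $]
Step 3: reduce T->F. Stack=[T] ptr=1 lookahead=+ remaining=[+ ( ( id ) * ( id ) + ( num ) ) $]
Step 4: reduce E->T. Stack=[E] ptr=1 lookahead=+ remaining=[+ ( ( id ) * ( id ) + ( num ) ) $]
Step 5: shift +. Stack=[E +] ptr=2 lookahead=( remaining=[( ( id ) * ( id ) + ( num ) ) $]
Step 6: shift (. Stack=[E + (] ptr=3 lookahead=( remaining=[( id ) * ( id ) + ( num ) ) $]
Step 7: shift (. Stack=[E + ( (] ptr=4 lookahead=id remaining=[id ) * ( id ) + ( num ) ) $]
Step 8: shift id. Stack=[E + ( ( id] ptr=5 lookahead=) remaining=[) * ( id ) + ( num ) ) $]
Step 9: reduce F->id. Stack=[E + ( ( F] ptr=5 lookahead=) remaining=[) * ( id ) + ( num ) ) $]
Step 10: reduce T->F. Stack=[E + ( ( T] ptr=5 lookahead=) remaining=[) * ( id ) + ( num ) ) $]
Step 11: reduce E->T. Stack=[E + ( ( E] ptr=5 lookahead=) remaining=[) * ( id ) + ( num ) ) $]
Step 12: shift ). Stack=[E + ( ( E )] ptr=6 lookahead=* remaining=[* ( id ) + ( num ) ) $]
Step 13: reduce F->( E ). Stack=[E + ( F] ptr=6 lookahead=* remaining=[* ( id ) + ( num ) ) $]
Step 14: reduce T->F. Stack=[E + ( T] ptr=6 lookahead=* remaining=[* ( id ) + ( num ) ) $]
Step 15: shift *. Stack=[E + ( T *] ptr=7 lookahead=( remaining=[( id ) + ( num ) ) $]
Step 16: shift (. Stack=[E + ( T * (] ptr=8 lookahead=id remaining=[id ) + ( num ) ) $]
Step 17: shift id. Stack=[E + ( T * ( id] ptr=9 lookahead=) remaining=[) + ( num ) ) $]
Step 18: reduce F->id. Stack=[E + ( T * ( F] ptr=9 lookahead=) remaining=[) + ( num ) ) $]
Step 19: reduce T->F. Stack=[E + ( T * ( T] ptr=9 lookahead=) remaining=[) + ( num ) ) $]
Step 20: reduce E->T. Stack=[E + ( T * ( E] ptr=9 lookahead=) remaining=[) + ( num ) ) $]
Step 21: shift ). Stack=[E + ( T * ( E )] ptr=10 lookahead=+ remaining=[+ ( num ) ) $]
Step 22: reduce F->( E ). Stack=[E + ( T * F] ptr=10 lookahead=+ remaining=[+ ( num ) ) $]
Step 23: reduce T->T * F. Stack=[E + ( T] ptr=10 lookahead=+ remaining=[+ ( num ) ) $]
Step 24: reduce E->T. Stack=[E + ( E] ptr=10 lookahead=+ remaining=[+ ( num ) ) $]
Step 25: shift +. Stack=[E + ( E +] ptr=11 lookahead=( remaining=[( num ) ) $]
Step 26: shift (. Stack=[E + ( E + (] ptr=12 lookahead=num remaining=[num ) ) $]
Step 27: shift num. Stack=[E + ( E + ( num] ptr=13 lookahead=) remaining=[) ) $]
Step 28: reduce F->num. Stack=[E + ( E + ( F] ptr=13 lookahead=) remaining=[) ) $]
Step 29: reduce T->F. Stack=[E + ( E + ( T] ptr=13 lookahead=) remaining=[) ) $]
Step 30: reduce E->T. Stack=[E + ( E + ( E] ptr=13 lookahead=) remaining=[) ) $]
Step 31: shift ). Stack=[E + ( E + ( E )] ptr=14 lookahead=) remaining=[) $]
Step 32: reduce F->( E ). Stack=[E + ( E + F] ptr=14 lookahead=) remaining=[) $]
Step 33: reduce T->F. Stack=[E + ( E + T] ptr=14 lookahead=) remaining=[) $]
Step 34: reduce E->E + T. Stack=[E + ( E] ptr=14 lookahead=) remaining=[) $]
Step 35: shift ). Stack=[E + ( E )] ptr=15 lookahead=$ remaining=[$]
Step 36: reduce F->( E ). Stack=[E + F] ptr=15 lookahead=$ remaining=[$]
Step 37: reduce T->F. Stack=[E + T] ptr=15 lookahead=$ remaining=[$]
Step 38: reduce E->E + T. Stack=[E] ptr=15 lookahead=$ remaining=[$]
Step 39: accept. Stack=[E] ptr=15 lookahead=$ remaining=[$]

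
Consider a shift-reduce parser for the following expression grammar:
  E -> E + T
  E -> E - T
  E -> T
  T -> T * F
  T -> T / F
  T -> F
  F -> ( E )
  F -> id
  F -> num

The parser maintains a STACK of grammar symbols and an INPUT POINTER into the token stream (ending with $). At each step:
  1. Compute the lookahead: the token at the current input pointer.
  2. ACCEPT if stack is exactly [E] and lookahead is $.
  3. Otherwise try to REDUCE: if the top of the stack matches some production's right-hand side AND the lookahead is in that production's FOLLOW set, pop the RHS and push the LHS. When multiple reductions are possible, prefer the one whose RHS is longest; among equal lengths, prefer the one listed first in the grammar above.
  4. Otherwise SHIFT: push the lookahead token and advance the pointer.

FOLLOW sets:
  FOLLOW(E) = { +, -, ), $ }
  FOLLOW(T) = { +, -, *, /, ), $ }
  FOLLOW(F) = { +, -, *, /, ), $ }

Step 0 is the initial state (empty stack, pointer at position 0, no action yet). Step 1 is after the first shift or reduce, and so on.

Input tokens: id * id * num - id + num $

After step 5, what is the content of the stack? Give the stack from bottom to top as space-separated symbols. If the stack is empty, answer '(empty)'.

Step 1: shift id. Stack=[id] ptr=1 lookahead=* remaining=[* id * num - id + num $]
Step 2: reduce F->id. Stack=[F] ptr=1 lookahead=* remaining=[* id * num - id + num $]
Step 3: reduce T->F. Stack=[T] ptr=1 lookahead=* remaining=[* id * num - id + num $]
Step 4: shift *. Stack=[T *] ptr=2 lookahead=id remaining=[id * num - id + num $]
Step 5: shift id. Stack=[T * id] ptr=3 lookahead=* remaining=[* num - id + num $]

Answer: T * id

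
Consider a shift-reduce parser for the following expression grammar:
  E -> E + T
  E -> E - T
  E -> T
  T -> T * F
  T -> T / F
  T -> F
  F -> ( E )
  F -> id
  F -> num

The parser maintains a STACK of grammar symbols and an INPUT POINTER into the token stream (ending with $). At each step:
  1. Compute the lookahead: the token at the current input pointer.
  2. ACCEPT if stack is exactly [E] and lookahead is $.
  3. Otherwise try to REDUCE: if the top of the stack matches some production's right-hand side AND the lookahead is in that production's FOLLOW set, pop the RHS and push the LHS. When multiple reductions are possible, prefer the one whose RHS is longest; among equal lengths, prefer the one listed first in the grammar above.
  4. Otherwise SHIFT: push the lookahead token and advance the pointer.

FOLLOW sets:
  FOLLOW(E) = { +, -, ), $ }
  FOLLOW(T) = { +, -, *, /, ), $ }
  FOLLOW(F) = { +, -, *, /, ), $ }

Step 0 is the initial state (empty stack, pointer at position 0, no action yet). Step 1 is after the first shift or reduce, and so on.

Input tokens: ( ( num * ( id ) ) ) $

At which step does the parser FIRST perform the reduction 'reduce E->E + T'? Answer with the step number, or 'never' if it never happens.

Step 1: shift (. Stack=[(] ptr=1 lookahead=( remaining=[( num * ( id ) ) ) $]
Step 2: shift (. Stack=[( (] ptr=2 lookahead=num remaining=[num * ( id ) ) ) $]
Step 3: shift num. Stack=[( ( num] ptr=3 lookahead=* remaining=[* ( id ) ) ) $]
Step 4: reduce F->num. Stack=[( ( F] ptr=3 lookahead=* remaining=[* ( id ) ) ) $]
Step 5: reduce T->F. Stack=[( ( T] ptr=3 lookahead=* remaining=[* ( id ) ) ) $]
Step 6: shift *. Stack=[( ( T *] ptr=4 lookahead=( remaining=[( id ) ) ) $]
Step 7: shift (. Stack=[( ( T * (] ptr=5 lookahead=id remaining=[id ) ) ) $]
Step 8: shift id. Stack=[( ( T * ( id] ptr=6 lookahead=) remaining=[) ) ) $]
Step 9: reduce F->id. Stack=[( ( T * ( F] ptr=6 lookahead=) remaining=[) ) ) $]
Step 10: reduce T->F. Stack=[( ( T * ( T] ptr=6 lookahead=) remaining=[) ) ) $]
Step 11: reduce E->T. Stack=[( ( T * ( E] ptr=6 lookahead=) remaining=[) ) ) $]
Step 12: shift ). Stack=[( ( T * ( E )] ptr=7 lookahead=) remaining=[) ) $]
Step 13: reduce F->( E ). Stack=[( ( T * F] ptr=7 lookahead=) remaining=[) ) $]
Step 14: reduce T->T * F. Stack=[( ( T] ptr=7 lookahead=) remaining=[) ) $]
Step 15: reduce E->T. Stack=[( ( E] ptr=7 lookahead=) remaining=[) ) $]
Step 16: shift ). Stack=[( ( E )] ptr=8 lookahead=) remaining=[) $]
Step 17: reduce F->( E ). Stack=[( F] ptr=8 lookahead=) remaining=[) $]
Step 18: reduce T->F. Stack=[( T] ptr=8 lookahead=) remaining=[) $]
Step 19: reduce E->T. Stack=[( E] ptr=8 lookahead=) remaining=[) $]
Step 20: shift ). Stack=[( E )] ptr=9 lookahead=$ remaining=[$]
Step 21: reduce F->( E ). Stack=[F] ptr=9 lookahead=$ remaining=[$]
Step 22: reduce T->F. Stack=[T] ptr=9 lookahead=$ remaining=[$]
Step 23: reduce E->T. Stack=[E] ptr=9 lookahead=$ remaining=[$]
Step 24: accept. Stack=[E] ptr=9 lookahead=$ remaining=[$]

Answer: never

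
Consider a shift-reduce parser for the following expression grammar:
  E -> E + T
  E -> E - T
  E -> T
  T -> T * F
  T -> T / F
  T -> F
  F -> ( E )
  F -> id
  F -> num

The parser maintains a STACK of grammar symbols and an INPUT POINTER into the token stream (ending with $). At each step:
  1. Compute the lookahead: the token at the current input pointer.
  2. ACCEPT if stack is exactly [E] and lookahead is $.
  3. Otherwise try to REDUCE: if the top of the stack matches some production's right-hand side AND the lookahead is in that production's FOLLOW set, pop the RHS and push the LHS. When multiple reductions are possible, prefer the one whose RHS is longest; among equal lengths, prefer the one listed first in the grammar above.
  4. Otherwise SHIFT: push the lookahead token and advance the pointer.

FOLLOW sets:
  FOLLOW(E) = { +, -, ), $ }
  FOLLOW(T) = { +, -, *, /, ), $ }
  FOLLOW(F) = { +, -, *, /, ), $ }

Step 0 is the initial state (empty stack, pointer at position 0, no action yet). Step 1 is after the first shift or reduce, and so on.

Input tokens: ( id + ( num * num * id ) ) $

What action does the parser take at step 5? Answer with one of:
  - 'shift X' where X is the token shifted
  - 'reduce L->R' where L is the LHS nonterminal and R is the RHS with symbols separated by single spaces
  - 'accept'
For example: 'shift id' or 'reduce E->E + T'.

Step 1: shift (. Stack=[(] ptr=1 lookahead=id remaining=[id + ( num * num * id ) ) $]
Step 2: shift id. Stack=[( id] ptr=2 lookahead=+ remaining=[+ ( num * num * id ) ) $]
Step 3: reduce F->id. Stack=[( F] ptr=2 lookahead=+ remaining=[+ ( num * num * id ) ) $]
Step 4: reduce T->F. Stack=[( T] ptr=2 lookahead=+ remaining=[+ ( num * num * id ) ) $]
Step 5: reduce E->T. Stack=[( E] ptr=2 lookahead=+ remaining=[+ ( num * num * id ) ) $]

Answer: reduce E->T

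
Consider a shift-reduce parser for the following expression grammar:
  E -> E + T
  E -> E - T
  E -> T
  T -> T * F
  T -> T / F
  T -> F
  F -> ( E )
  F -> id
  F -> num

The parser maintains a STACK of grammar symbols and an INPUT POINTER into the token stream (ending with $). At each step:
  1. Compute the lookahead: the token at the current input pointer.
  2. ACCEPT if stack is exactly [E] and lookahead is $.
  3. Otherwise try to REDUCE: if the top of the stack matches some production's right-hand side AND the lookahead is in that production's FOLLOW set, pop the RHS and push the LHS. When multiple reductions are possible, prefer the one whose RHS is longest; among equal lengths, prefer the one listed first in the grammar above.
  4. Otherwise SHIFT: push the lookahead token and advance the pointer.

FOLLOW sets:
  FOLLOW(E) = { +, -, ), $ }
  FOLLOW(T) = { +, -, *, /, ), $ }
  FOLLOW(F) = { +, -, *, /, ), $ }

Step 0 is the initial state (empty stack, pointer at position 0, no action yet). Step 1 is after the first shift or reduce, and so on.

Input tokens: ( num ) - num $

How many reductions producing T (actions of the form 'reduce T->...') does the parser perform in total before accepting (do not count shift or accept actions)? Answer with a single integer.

Answer: 3

Derivation:
Step 1: shift (. Stack=[(] ptr=1 lookahead=num remaining=[num ) - num $]
Step 2: shift num. Stack=[( num] ptr=2 lookahead=) remaining=[) - num $]
Step 3: reduce F->num. Stack=[( F] ptr=2 lookahead=) remaining=[) - num $]
Step 4: reduce T->F. Stack=[( T] ptr=2 lookahead=) remaining=[) - num $]
Step 5: reduce E->T. Stack=[( E] ptr=2 lookahead=) remaining=[) - num $]
Step 6: shift ). Stack=[( E )] ptr=3 lookahead=- remaining=[- num $]
Step 7: reduce F->( E ). Stack=[F] ptr=3 lookahead=- remaining=[- num $]
Step 8: reduce T->F. Stack=[T] ptr=3 lookahead=- remaining=[- num $]
Step 9: reduce E->T. Stack=[E] ptr=3 lookahead=- remaining=[- num $]
Step 10: shift -. Stack=[E -] ptr=4 lookahead=num remaining=[num $]
Step 11: shift num. Stack=[E - num] ptr=5 lookahead=$ remaining=[$]
Step 12: reduce F->num. Stack=[E - F] ptr=5 lookahead=$ remaining=[$]
Step 13: reduce T->F. Stack=[E - T] ptr=5 lookahead=$ remaining=[$]
Step 14: reduce E->E - T. Stack=[E] ptr=5 lookahead=$ remaining=[$]
Step 15: accept. Stack=[E] ptr=5 lookahead=$ remaining=[$]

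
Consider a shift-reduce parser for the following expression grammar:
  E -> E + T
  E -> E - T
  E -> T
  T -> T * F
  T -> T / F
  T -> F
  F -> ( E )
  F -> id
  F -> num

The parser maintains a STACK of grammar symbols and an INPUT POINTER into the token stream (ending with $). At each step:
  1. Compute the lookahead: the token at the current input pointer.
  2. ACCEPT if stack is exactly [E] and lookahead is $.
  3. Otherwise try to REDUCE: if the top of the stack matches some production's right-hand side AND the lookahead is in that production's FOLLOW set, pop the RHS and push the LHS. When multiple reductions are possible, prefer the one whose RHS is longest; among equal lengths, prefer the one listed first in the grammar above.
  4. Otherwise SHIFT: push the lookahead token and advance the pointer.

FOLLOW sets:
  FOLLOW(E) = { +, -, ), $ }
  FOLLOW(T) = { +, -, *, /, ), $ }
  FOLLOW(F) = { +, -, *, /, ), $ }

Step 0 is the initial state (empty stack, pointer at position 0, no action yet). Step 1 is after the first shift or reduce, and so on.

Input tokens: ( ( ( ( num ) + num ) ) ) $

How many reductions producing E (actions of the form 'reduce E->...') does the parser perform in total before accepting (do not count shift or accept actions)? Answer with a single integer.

Step 1: shift (. Stack=[(] ptr=1 lookahead=( remaining=[( ( ( num ) + num ) ) ) $]
Step 2: shift (. Stack=[( (] ptr=2 lookahead=( remaining=[( ( num ) + num ) ) ) $]
Step 3: shift (. Stack=[( ( (] ptr=3 lookahead=( remaining=[( num ) + num ) ) ) $]
Step 4: shift (. Stack=[( ( ( (] ptr=4 lookahead=num remaining=[num ) + num ) ) ) $]
Step 5: shift num. Stack=[( ( ( ( num] ptr=5 lookahead=) remaining=[) + num ) ) ) $]
Step 6: reduce F->num. Stack=[( ( ( ( F] ptr=5 lookahead=) remaining=[) + num ) ) ) $]
Step 7: reduce T->F. Stack=[( ( ( ( T] ptr=5 lookahead=) remaining=[) + num ) ) ) $]
Step 8: reduce E->T. Stack=[( ( ( ( E] ptr=5 lookahead=) remaining=[) + num ) ) ) $]
Step 9: shift ). Stack=[( ( ( ( E )] ptr=6 lookahead=+ remaining=[+ num ) ) ) $]
Step 10: reduce F->( E ). Stack=[( ( ( F] ptr=6 lookahead=+ remaining=[+ num ) ) ) $]
Step 11: reduce T->F. Stack=[( ( ( T] ptr=6 lookahead=+ remaining=[+ num ) ) ) $]
Step 12: reduce E->T. Stack=[( ( ( E] ptr=6 lookahead=+ remaining=[+ num ) ) ) $]
Step 13: shift +. Stack=[( ( ( E +] ptr=7 lookahead=num remaining=[num ) ) ) $]
Step 14: shift num. Stack=[( ( ( E + num] ptr=8 lookahead=) remaining=[) ) ) $]
Step 15: reduce F->num. Stack=[( ( ( E + F] ptr=8 lookahead=) remaining=[) ) ) $]
Step 16: reduce T->F. Stack=[( ( ( E + T] ptr=8 lookahead=) remaining=[) ) ) $]
Step 17: reduce E->E + T. Stack=[( ( ( E] ptr=8 lookahead=) remaining=[) ) ) $]
Step 18: shift ). Stack=[( ( ( E )] ptr=9 lookahead=) remaining=[) ) $]
Step 19: reduce F->( E ). Stack=[( ( F] ptr=9 lookahead=) remaining=[) ) $]
Step 20: reduce T->F. Stack=[( ( T] ptr=9 lookahead=) remaining=[) ) $]
Step 21: reduce E->T. Stack=[( ( E] ptr=9 lookahead=) remaining=[) ) $]
Step 22: shift ). Stack=[( ( E )] ptr=10 lookahead=) remaining=[) $]
Step 23: reduce F->( E ). Stack=[( F] ptr=10 lookahead=) remaining=[) $]
Step 24: reduce T->F. Stack=[( T] ptr=10 lookahead=) remaining=[) $]
Step 25: reduce E->T. Stack=[( E] ptr=10 lookahead=) remaining=[) $]
Step 26: shift ). Stack=[( E )] ptr=11 lookahead=$ remaining=[$]
Step 27: reduce F->( E ). Stack=[F] ptr=11 lookahead=$ remaining=[$]
Step 28: reduce T->F. Stack=[T] ptr=11 lookahead=$ remaining=[$]
Step 29: reduce E->T. Stack=[E] ptr=11 lookahead=$ remaining=[$]
Step 30: accept. Stack=[E] ptr=11 lookahead=$ remaining=[$]

Answer: 6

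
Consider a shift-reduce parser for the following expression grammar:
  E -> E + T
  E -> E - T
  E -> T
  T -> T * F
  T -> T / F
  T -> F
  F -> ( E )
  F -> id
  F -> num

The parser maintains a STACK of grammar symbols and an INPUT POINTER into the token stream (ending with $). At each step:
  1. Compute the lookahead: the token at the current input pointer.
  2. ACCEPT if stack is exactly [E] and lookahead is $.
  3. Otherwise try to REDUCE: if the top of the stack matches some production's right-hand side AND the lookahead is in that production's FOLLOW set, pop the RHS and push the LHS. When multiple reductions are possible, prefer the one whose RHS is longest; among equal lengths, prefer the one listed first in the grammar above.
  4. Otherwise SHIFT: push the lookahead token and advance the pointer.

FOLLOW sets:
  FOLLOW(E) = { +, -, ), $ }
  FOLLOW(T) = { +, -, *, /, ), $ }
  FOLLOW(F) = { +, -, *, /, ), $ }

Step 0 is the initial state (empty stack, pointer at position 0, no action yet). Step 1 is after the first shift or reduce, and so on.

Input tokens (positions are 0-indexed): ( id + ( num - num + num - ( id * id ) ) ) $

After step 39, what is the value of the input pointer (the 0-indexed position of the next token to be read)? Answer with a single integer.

Answer: 16

Derivation:
Step 1: shift (. Stack=[(] ptr=1 lookahead=id remaining=[id + ( num - num + num - ( id * id ) ) ) $]
Step 2: shift id. Stack=[( id] ptr=2 lookahead=+ remaining=[+ ( num - num + num - ( id * id ) ) ) $]
Step 3: reduce F->id. Stack=[( F] ptr=2 lookahead=+ remaining=[+ ( num - num + num - ( id * id ) ) ) $]
Step 4: reduce T->F. Stack=[( T] ptr=2 lookahead=+ remaining=[+ ( num - num + num - ( id * id ) ) ) $]
Step 5: reduce E->T. Stack=[( E] ptr=2 lookahead=+ remaining=[+ ( num - num + num - ( id * id ) ) ) $]
Step 6: shift +. Stack=[( E +] ptr=3 lookahead=( remaining=[( num - num + num - ( id * id ) ) ) $]
Step 7: shift (. Stack=[( E + (] ptr=4 lookahead=num remaining=[num - num + num - ( id * id ) ) ) $]
Step 8: shift num. Stack=[( E + ( num] ptr=5 lookahead=- remaining=[- num + num - ( id * id ) ) ) $]
Step 9: reduce F->num. Stack=[( E + ( F] ptr=5 lookahead=- remaining=[- num + num - ( id * id ) ) ) $]
Step 10: reduce T->F. Stack=[( E + ( T] ptr=5 lookahead=- remaining=[- num + num - ( id * id ) ) ) $]
Step 11: reduce E->T. Stack=[( E + ( E] ptr=5 lookahead=- remaining=[- num + num - ( id * id ) ) ) $]
Step 12: shift -. Stack=[( E + ( E -] ptr=6 lookahead=num remaining=[num + num - ( id * id ) ) ) $]
Step 13: shift num. Stack=[( E + ( E - num] ptr=7 lookahead=+ remaining=[+ num - ( id * id ) ) ) $]
Step 14: reduce F->num. Stack=[( E + ( E - F] ptr=7 lookahead=+ remaining=[+ num - ( id * id ) ) ) $]
Step 15: reduce T->F. Stack=[( E + ( E - T] ptr=7 lookahead=+ remaining=[+ num - ( id * id ) ) ) $]
Step 16: reduce E->E - T. Stack=[( E + ( E] ptr=7 lookahead=+ remaining=[+ num - ( id * id ) ) ) $]
Step 17: shift +. Stack=[( E + ( E +] ptr=8 lookahead=num remaining=[num - ( id * id ) ) ) $]
Step 18: shift num. Stack=[( E + ( E + num] ptr=9 lookahead=- remaining=[- ( id * id ) ) ) $]
Step 19: reduce F->num. Stack=[( E + ( E + F] ptr=9 lookahead=- remaining=[- ( id * id ) ) ) $]
Step 20: reduce T->F. Stack=[( E + ( E + T] ptr=9 lookahead=- remaining=[- ( id * id ) ) ) $]
Step 21: reduce E->E + T. Stack=[( E + ( E] ptr=9 lookahead=- remaining=[- ( id * id ) ) ) $]
Step 22: shift -. Stack=[( E + ( E -] ptr=10 lookahead=( remaining=[( id * id ) ) ) $]
Step 23: shift (. Stack=[( E + ( E - (] ptr=11 lookahead=id remaining=[id * id ) ) ) $]
Step 24: shift id. Stack=[( E + ( E - ( id] ptr=12 lookahead=* remaining=[* id ) ) ) $]
Step 25: reduce F->id. Stack=[( E + ( E - ( F] ptr=12 lookahead=* remaining=[* id ) ) ) $]
Step 26: reduce T->F. Stack=[( E + ( E - ( T] ptr=12 lookahead=* remaining=[* id ) ) ) $]
Step 27: shift *. Stack=[( E + ( E - ( T *] ptr=13 lookahead=id remaining=[id ) ) ) $]
Step 28: shift id. Stack=[( E + ( E - ( T * id] ptr=14 lookahead=) remaining=[) ) ) $]
Step 29: reduce F->id. Stack=[( E + ( E - ( T * F] ptr=14 lookahead=) remaining=[) ) ) $]
Step 30: reduce T->T * F. Stack=[( E + ( E - ( T] ptr=14 lookahead=) remaining=[) ) ) $]
Step 31: reduce E->T. Stack=[( E + ( E - ( E] ptr=14 lookahead=) remaining=[) ) ) $]
Step 32: shift ). Stack=[( E + ( E - ( E )] ptr=15 lookahead=) remaining=[) ) $]
Step 33: reduce F->( E ). Stack=[( E + ( E - F] ptr=15 lookahead=) remaining=[) ) $]
Step 34: reduce T->F. Stack=[( E + ( E - T] ptr=15 lookahead=) remaining=[) ) $]
Step 35: reduce E->E - T. Stack=[( E + ( E] ptr=15 lookahead=) remaining=[) ) $]
Step 36: shift ). Stack=[( E + ( E )] ptr=16 lookahead=) remaining=[) $]
Step 37: reduce F->( E ). Stack=[( E + F] ptr=16 lookahead=) remaining=[) $]
Step 38: reduce T->F. Stack=[( E + T] ptr=16 lookahead=) remaining=[) $]
Step 39: reduce E->E + T. Stack=[( E] ptr=16 lookahead=) remaining=[) $]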